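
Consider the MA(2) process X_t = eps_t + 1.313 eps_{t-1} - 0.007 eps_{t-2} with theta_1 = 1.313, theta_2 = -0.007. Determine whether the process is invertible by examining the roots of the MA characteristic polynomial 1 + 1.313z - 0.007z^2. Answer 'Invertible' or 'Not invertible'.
\text{Not invertible}

The MA(q) characteristic polynomial is P(z) = 1 + 1.313z - 0.007z^2.
Invertibility requires all roots to lie outside the unit circle, i.e. |z| > 1 for every root.
Set 1 + (1.313) z + (-0.007) z^2 = 0, i.e. a z^2 + b z + c = 0 with a = -0.007, b = 1.313, c = 1.
Discriminant D = b^2 - 4ac = (1.313)^2 - 4*(-0.007)*1 = 1.723969 - (-0.028) = 1.751969.
D >= 0, so the roots are real: z = (-b +/- sqrt(D)) / (2a) = (-1.313 +/- 1.32362) / (-0.014).
  z_1 = (-1.313 + 1.32362) / (-0.014) = -0.7585,   |z_1| = 0.7585.
  z_2 = (-1.313 - 1.32362) / (-0.014) = 188.33,   |z_2| = 188.33.
Moduli of all roots: 0.7585, 188.3300.
All moduli strictly greater than 1? No.
Verdict: Not invertible.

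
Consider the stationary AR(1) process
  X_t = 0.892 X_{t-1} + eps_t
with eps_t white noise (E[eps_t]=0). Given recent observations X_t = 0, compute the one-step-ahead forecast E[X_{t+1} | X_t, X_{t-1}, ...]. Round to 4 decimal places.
E[X_{t+1} \mid \mathcal F_t] = 0.0000

For an AR(p) model X_t = c + sum_i phi_i X_{t-i} + eps_t, the
one-step-ahead conditional mean is
  E[X_{t+1} | X_t, ...] = c + sum_i phi_i X_{t+1-i}.
Substitute known values:
  E[X_{t+1} | ...] = (0.892) * (0)
                   = 0.0000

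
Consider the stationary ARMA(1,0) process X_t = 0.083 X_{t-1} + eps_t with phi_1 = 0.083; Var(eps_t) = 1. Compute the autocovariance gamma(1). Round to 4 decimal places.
\gamma(1) = 0.0836

Multiply the model equation by X_{t-k} and take expectations. With theta_0 = psi_0 = 1 and psi_j the MA(infinity) weights, this gives
  gamma(k) - sum_i phi_i gamma(k-i) = c_k,
  c_k = sigma^2 * sum_{j=k..q} theta_j psi_{j-k}   (c_k = 0 for k > q),
using gamma(-m) = gamma(m).
Pure AR (q = 0): c_0 = sigma^2 = 1, c_k = 0 for k >= 1.
Equations for k = 0 and k = 1 (AR order 1):
  gamma(0) = phi_1 gamma(1) + c_0
  gamma(1) = phi_1 gamma(0) + c_1
Substituting the second into the first: gamma(0) (1 - phi_1^2) = c_0 + phi_1 c_1, so
  gamma(0) = c_0 / (1 - phi_1^2) = 1 / (1 - (0.083)^2) = 1 / 0.993111 = 1.006937.
  gamma(1) = phi_1 gamma(0) = (0.083)(1.006937) = 0.083576.
Therefore gamma(1) = 0.0836 (to 4 decimal places).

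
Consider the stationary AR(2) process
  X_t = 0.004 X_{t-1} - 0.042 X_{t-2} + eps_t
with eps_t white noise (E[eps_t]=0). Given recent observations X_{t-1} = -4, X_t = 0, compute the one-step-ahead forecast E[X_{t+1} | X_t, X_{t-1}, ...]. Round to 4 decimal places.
E[X_{t+1} \mid \mathcal F_t] = 0.1680

For an AR(p) model X_t = c + sum_i phi_i X_{t-i} + eps_t, the
one-step-ahead conditional mean is
  E[X_{t+1} | X_t, ...] = c + sum_i phi_i X_{t+1-i}.
Substitute known values:
  E[X_{t+1} | ...] = (0.004) * (0) + (-0.042) * (-4)
                   = 0.1680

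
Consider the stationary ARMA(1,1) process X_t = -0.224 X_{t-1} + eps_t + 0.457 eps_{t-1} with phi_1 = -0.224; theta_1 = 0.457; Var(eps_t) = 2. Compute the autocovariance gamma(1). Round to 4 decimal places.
\gamma(1) = 0.4404

Multiply the model equation by X_{t-k} and take expectations. With theta_0 = psi_0 = 1 and psi_j the MA(infinity) weights, this gives
  gamma(k) - sum_i phi_i gamma(k-i) = c_k,
  c_k = sigma^2 * sum_{j=k..q} theta_j psi_{j-k}   (c_k = 0 for k > q),
using gamma(-m) = gamma(m).
psi-weights needed (psi_j = theta_j + sum_i phi_i psi_{j-i}):
  psi_1 = theta_1 + phi_1 = 0.457 + (-0.224) = 0.233
Right-hand sides:
  c_0 = sigma^2 (1 + theta_1 psi_1) = 2 * (1 + (0.457)(0.233)) = 2 * 1.106481 = 2.212962
  c_1 = sigma^2 theta_1 = 2 * (0.457) = 0.914
  c_2 = 0
Equations for k = 0 and k = 1 (AR order 1):
  gamma(0) = phi_1 gamma(1) + c_0
  gamma(1) = phi_1 gamma(0) + c_1
Substituting the second into the first: gamma(0) (1 - phi_1^2) = c_0 + phi_1 c_1, so
  gamma(0) = (c_0 + phi_1 c_1) / (1 - phi_1^2) = (2.212962 + (-0.224)(0.914)) / (1 - (-0.224)^2) = 2.008226 / 0.949824 = 2.114314.
  gamma(1) = phi_1 gamma(0) + c_1 = (-0.224)(2.114314) + (0.914) = 0.440394.
Therefore gamma(1) = 0.4404 (to 4 decimal places).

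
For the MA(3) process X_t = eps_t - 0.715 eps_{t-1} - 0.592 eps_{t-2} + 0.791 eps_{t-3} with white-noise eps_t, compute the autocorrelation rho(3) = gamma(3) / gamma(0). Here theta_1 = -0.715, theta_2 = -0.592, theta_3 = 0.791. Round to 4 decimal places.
\rho(3) = 0.3180

For an MA(q) process with theta_0 = 1, the autocovariance is
  gamma(k) = sigma^2 * sum_{i=0..q-k} theta_i * theta_{i+k},
and rho(k) = gamma(k) / gamma(0). Sigma^2 cancels.
  numerator   = (1)*(0.791) = 0.791.
  denominator = (1)^2 + (-0.715)^2 + (-0.592)^2 + (0.791)^2 = 2.48737.
  rho(3) = 0.791 / 2.48737 = 0.3180.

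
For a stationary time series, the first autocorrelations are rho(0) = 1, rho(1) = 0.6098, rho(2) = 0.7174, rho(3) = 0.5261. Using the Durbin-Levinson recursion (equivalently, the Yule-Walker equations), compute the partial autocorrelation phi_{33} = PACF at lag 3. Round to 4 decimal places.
\phi_{33} = -0.0141

The PACF at lag k is phi_{kk}, the last component of the solution
to the Yule-Walker system G_k phi = r_k where
  (G_k)_{ij} = rho(|i - j|), (r_k)_i = rho(i), i,j = 1..k.
Equivalently, Durbin-Levinson gives phi_{kk} iteratively:
  phi_{11} = rho(1)
  phi_{kk} = [rho(k) - sum_{j=1..k-1} phi_{k-1,j} rho(k-j)]
            / [1 - sum_{j=1..k-1} phi_{k-1,j} rho(j)],
  phi_{k,j} = phi_{k-1,j} - phi_{kk} phi_{k-1,k-j},  j = 1..k-1.
Step k = 1:
  phi_11 = rho(1) = 0.6098.
Step k = 2:
  phi_22 = [rho(2) - phi_11 rho(1)] / [1 - phi_11 rho(1)] = [0.7174 - (0.6098)(0.6098)] / [1 - (0.6098)(0.6098)]
         = 0.34554396 / 0.62814396 = 0.550103.
  Update: phi_21 = phi_11 - phi_22 phi_11 = 0.6098 - (0.550103)(0.6098) = 0.274347.
Step k = 3:
  phi_33 = [rho(3) - phi_21 rho(2) - phi_22 rho(1)] / [1 - phi_21 rho(1) - phi_22 rho(2)]
    numerator   = 0.5261 - (0.274347)(0.7174) - (0.550103)(0.6098) = -0.00616951
    denominator = 1 - (0.274347)(0.6098) - (0.550103)(0.7174) = 0.43805915
  phi_33 = -0.00616951 / 0.43805915 = -0.0141.
Therefore phi_{33} = -0.0141.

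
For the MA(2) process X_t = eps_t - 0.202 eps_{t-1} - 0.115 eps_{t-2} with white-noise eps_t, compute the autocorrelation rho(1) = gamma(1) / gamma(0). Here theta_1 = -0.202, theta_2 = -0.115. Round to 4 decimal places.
\rho(1) = -0.1696

For an MA(q) process with theta_0 = 1, the autocovariance is
  gamma(k) = sigma^2 * sum_{i=0..q-k} theta_i * theta_{i+k},
and rho(k) = gamma(k) / gamma(0). Sigma^2 cancels.
  numerator   = (1)*(-0.202) + (-0.202)*(-0.115) = -0.17877.
  denominator = (1)^2 + (-0.202)^2 + (-0.115)^2 = 1.054029.
  rho(1) = -0.17877 / 1.054029 = -0.1696.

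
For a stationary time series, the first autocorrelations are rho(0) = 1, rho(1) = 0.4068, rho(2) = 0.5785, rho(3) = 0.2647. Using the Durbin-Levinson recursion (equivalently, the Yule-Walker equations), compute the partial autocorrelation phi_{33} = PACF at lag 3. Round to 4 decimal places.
\phi_{33} = -0.0881

The PACF at lag k is phi_{kk}, the last component of the solution
to the Yule-Walker system G_k phi = r_k where
  (G_k)_{ij} = rho(|i - j|), (r_k)_i = rho(i), i,j = 1..k.
Equivalently, Durbin-Levinson gives phi_{kk} iteratively:
  phi_{11} = rho(1)
  phi_{kk} = [rho(k) - sum_{j=1..k-1} phi_{k-1,j} rho(k-j)]
            / [1 - sum_{j=1..k-1} phi_{k-1,j} rho(j)],
  phi_{k,j} = phi_{k-1,j} - phi_{kk} phi_{k-1,k-j},  j = 1..k-1.
Step k = 1:
  phi_11 = rho(1) = 0.4068.
Step k = 2:
  phi_22 = [rho(2) - phi_11 rho(1)] / [1 - phi_11 rho(1)] = [0.5785 - (0.4068)(0.4068)] / [1 - (0.4068)(0.4068)]
         = 0.41301376 / 0.83451376 = 0.494915.
  Update: phi_21 = phi_11 - phi_22 phi_11 = 0.4068 - (0.494915)(0.4068) = 0.205468.
Step k = 3:
  phi_33 = [rho(3) - phi_21 rho(2) - phi_22 rho(1)] / [1 - phi_21 rho(1) - phi_22 rho(2)]
    numerator   = 0.2647 - (0.205468)(0.5785) - (0.494915)(0.4068) = -0.05549507
    denominator = 1 - (0.205468)(0.4068) - (0.494915)(0.5785) = 0.63010687
  phi_33 = -0.05549507 / 0.63010687 = -0.0881.
Therefore phi_{33} = -0.0881.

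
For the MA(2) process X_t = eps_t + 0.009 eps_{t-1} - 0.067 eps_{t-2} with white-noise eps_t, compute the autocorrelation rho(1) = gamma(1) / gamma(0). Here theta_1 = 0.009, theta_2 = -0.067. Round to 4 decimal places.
\rho(1) = 0.0084

For an MA(q) process with theta_0 = 1, the autocovariance is
  gamma(k) = sigma^2 * sum_{i=0..q-k} theta_i * theta_{i+k},
and rho(k) = gamma(k) / gamma(0). Sigma^2 cancels.
  numerator   = (1)*(0.009) + (0.009)*(-0.067) = 0.008397.
  denominator = (1)^2 + (0.009)^2 + (-0.067)^2 = 1.00457.
  rho(1) = 0.008397 / 1.00457 = 0.0084.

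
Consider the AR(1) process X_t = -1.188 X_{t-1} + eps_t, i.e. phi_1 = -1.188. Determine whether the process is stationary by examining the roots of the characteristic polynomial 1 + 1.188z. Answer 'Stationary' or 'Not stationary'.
\text{Not stationary}

The AR(p) characteristic polynomial is P(z) = 1 + 1.188z.
Stationarity requires all roots to lie outside the unit circle, i.e. |z| > 1 for every root.
This is linear in z: 1 + (1.188) z = 0  =>  z = -1/(1.188) = -0.841751,  |z| = 0.841751.
Moduli of all roots: 0.8418.
All moduli strictly greater than 1? No.
Verdict: Not stationary.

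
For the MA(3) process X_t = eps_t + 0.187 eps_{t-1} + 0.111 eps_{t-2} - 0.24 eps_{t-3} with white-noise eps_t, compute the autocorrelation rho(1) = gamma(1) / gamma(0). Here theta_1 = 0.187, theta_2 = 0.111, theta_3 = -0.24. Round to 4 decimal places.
\rho(1) = 0.1639

For an MA(q) process with theta_0 = 1, the autocovariance is
  gamma(k) = sigma^2 * sum_{i=0..q-k} theta_i * theta_{i+k},
and rho(k) = gamma(k) / gamma(0). Sigma^2 cancels.
  numerator   = (1)*(0.187) + (0.187)*(0.111) + (0.111)*(-0.24) = 0.181117.
  denominator = (1)^2 + (0.187)^2 + (0.111)^2 + (-0.24)^2 = 1.10489.
  rho(1) = 0.181117 / 1.10489 = 0.1639.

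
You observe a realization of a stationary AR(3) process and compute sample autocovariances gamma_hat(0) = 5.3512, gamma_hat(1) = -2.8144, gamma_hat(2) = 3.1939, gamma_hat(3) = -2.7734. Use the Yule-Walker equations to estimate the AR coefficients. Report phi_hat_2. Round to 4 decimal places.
\hat\phi_{2} = 0.3870

The Yule-Walker equations for an AR(p) process read, in matrix form,
  Gamma_p phi = r_p,   with   (Gamma_p)_{ij} = gamma(|i - j|),
                       (r_p)_i = gamma(i),   i,j = 1..p.
Substitute the sample gammas (Toeplitz matrix and right-hand side of size 3):
  Gamma_p = [[5.3512, -2.8144, 3.1939], [-2.8144, 5.3512, -2.8144], [3.1939, -2.8144, 5.3512]]
  r_p     = [-2.8144, 3.1939, -2.7734]
Written out (R1..R3):
  (R1) 5.3512 phi_1 - 2.8144 phi_2 + 3.1939 phi_3 = -2.8144
  (R2) -2.8144 phi_1 + 5.3512 phi_2 - 2.8144 phi_3 = 3.1939
  (R3) 3.1939 phi_1 - 2.8144 phi_2 + 5.3512 phi_3 = -2.7734
Gaussian elimination:
  R2 <- R2 - (-2.8144/5.3512) R1 = R2 - (-0.525938) R1:  3.871 phi_2 - 1.134606 phi_3 = 1.7137
  R3 <- R3 - (3.1939/5.3512) R1 = R3 - (0.596857) R1:  -1.134606 phi_2 + 3.444899 phi_3 = -1.093606
  R3 <- R3 - (-1.134606/3.871) R2 = R3 - (-0.293104) R2:  3.112341 phi_3 = -0.591314
Back-substitution:
  phi_hat_3 = -0.591314 / 3.112341 = -0.18999
  phi_hat_2 = (1.7137 - (-1.134606)(-0.18999)) / 3.871 = 0.387015
  phi_hat_1 = (-2.8144 - (-2.8144)(0.387015) - (3.1939)(-0.18999)) / 5.3512 = -0.208995
So phi_hat = [-0.2090, 0.3870, -0.1900].
Therefore phi_hat_2 = 0.3870.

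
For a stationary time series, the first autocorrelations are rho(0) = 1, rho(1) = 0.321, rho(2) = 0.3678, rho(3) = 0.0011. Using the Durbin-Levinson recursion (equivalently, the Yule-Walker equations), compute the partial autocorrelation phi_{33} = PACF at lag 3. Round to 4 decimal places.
\phi_{33} = -0.2160

The PACF at lag k is phi_{kk}, the last component of the solution
to the Yule-Walker system G_k phi = r_k where
  (G_k)_{ij} = rho(|i - j|), (r_k)_i = rho(i), i,j = 1..k.
Equivalently, Durbin-Levinson gives phi_{kk} iteratively:
  phi_{11} = rho(1)
  phi_{kk} = [rho(k) - sum_{j=1..k-1} phi_{k-1,j} rho(k-j)]
            / [1 - sum_{j=1..k-1} phi_{k-1,j} rho(j)],
  phi_{k,j} = phi_{k-1,j} - phi_{kk} phi_{k-1,k-j},  j = 1..k-1.
Step k = 1:
  phi_11 = rho(1) = 0.321.
Step k = 2:
  phi_22 = [rho(2) - phi_11 rho(1)] / [1 - phi_11 rho(1)] = [0.3678 - (0.321)(0.321)] / [1 - (0.321)(0.321)]
         = 0.264759 / 0.896959 = 0.295174.
  Update: phi_21 = phi_11 - phi_22 phi_11 = 0.321 - (0.295174)(0.321) = 0.226249.
Step k = 3:
  phi_33 = [rho(3) - phi_21 rho(2) - phi_22 rho(1)] / [1 - phi_21 rho(1) - phi_22 rho(2)]
    numerator   = 0.0011 - (0.226249)(0.3678) - (0.295174)(0.321) = -0.1768653
    denominator = 1 - (0.226249)(0.321) - (0.295174)(0.3678) = 0.81880902
  phi_33 = -0.1768653 / 0.81880902 = -0.216.
Therefore phi_{33} = -0.2160.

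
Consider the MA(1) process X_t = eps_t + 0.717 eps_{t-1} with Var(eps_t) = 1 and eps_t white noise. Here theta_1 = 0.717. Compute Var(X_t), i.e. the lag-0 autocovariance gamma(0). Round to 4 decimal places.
\gamma(0) = 1.5141

For an MA(q) process X_t = eps_t + sum_i theta_i eps_{t-i} with
Var(eps_t) = sigma^2, the variance is
  gamma(0) = sigma^2 * (1 + sum_i theta_i^2).
  sum_i theta_i^2 = (0.717)^2 = 0.514089.
  gamma(0) = 1 * (1 + 0.514089) = 1 * 1.514089 = 1.514089, which rounds to 1.5141.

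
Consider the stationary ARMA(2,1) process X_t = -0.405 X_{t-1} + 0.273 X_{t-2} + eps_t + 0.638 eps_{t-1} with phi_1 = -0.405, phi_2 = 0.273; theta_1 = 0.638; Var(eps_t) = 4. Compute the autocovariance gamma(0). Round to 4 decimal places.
\gamma(0) = 4.3632

Multiply the model equation by X_{t-k} and take expectations. With theta_0 = psi_0 = 1 and psi_j the MA(infinity) weights, this gives
  gamma(k) - sum_i phi_i gamma(k-i) = c_k,
  c_k = sigma^2 * sum_{j=k..q} theta_j psi_{j-k}   (c_k = 0 for k > q),
using gamma(-m) = gamma(m).
psi-weights needed (psi_j = theta_j + sum_i phi_i psi_{j-i}):
  psi_1 = theta_1 + phi_1 = 0.638 + (-0.405) = 0.233
Right-hand sides:
  c_0 = sigma^2 (1 + theta_1 psi_1) = 4 * (1 + (0.638)(0.233)) = 4 * 1.148654 = 4.594616
  c_1 = sigma^2 theta_1 = 4 * (0.638) = 2.552
  c_2 = 0
Equations for k = 0, 1, 2 (AR order 2, c_2 = 0):
  (E0) gamma(0) = phi_1 gamma(1) + phi_2 gamma(2) + c_0
  (E1) gamma(1) = phi_1 gamma(0) + phi_2 gamma(1) + c_1
  (E2) gamma(2) = phi_1 gamma(1) + phi_2 gamma(0)
From (E1): gamma(1) = A gamma(0) + B with
  A = phi_1 / (1 - phi_2) = -0.405 / 0.727 = -0.557084,   B = c_1 / (1 - phi_2) = 2.552 / 0.727 = 3.510316.
Insert (E2) into (E0): gamma(0) (1 - phi_2^2) = phi_1 (1 + phi_2) gamma(1) + c_0.
  phi_1 (1 + phi_2) = (-0.405)(1.273) = -0.515565,   1 - phi_2^2 = 0.925471.
Replace gamma(1) by A gamma(0) + B and collect gamma(0):
  gamma(0) [0.925471 - (-0.515565)(-0.557084)] = (-0.515565)(3.510316) + 4.594616
  gamma(0) * 0.638258 = 2.78482
  gamma(0) = 2.78482 / 0.638258 = 4.363157.
Therefore gamma(0) = 4.3632 (to 4 decimal places).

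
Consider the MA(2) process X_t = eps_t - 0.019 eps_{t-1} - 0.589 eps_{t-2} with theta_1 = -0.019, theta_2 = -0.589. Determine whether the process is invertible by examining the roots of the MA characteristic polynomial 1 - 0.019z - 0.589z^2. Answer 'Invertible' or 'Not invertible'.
\text{Invertible}

The MA(q) characteristic polynomial is P(z) = 1 - 0.019z - 0.589z^2.
Invertibility requires all roots to lie outside the unit circle, i.e. |z| > 1 for every root.
Set 1 + (-0.019) z + (-0.589) z^2 = 0, i.e. a z^2 + b z + c = 0 with a = -0.589, b = -0.019, c = 1.
Discriminant D = b^2 - 4ac = (-0.019)^2 - 4*(-0.589)*1 = 0.000361 - (-2.356) = 2.356361.
D >= 0, so the roots are real: z = (-b +/- sqrt(D)) / (2a) = (0.019 +/- 1.535044) / (-1.178).
  z_1 = (0.019 + 1.535044) / (-1.178) = -1.3192,   |z_1| = 1.3192.
  z_2 = (0.019 - 1.535044) / (-1.178) = 1.287,   |z_2| = 1.287.
Moduli of all roots: 1.3192, 1.2870.
All moduli strictly greater than 1? Yes.
Verdict: Invertible.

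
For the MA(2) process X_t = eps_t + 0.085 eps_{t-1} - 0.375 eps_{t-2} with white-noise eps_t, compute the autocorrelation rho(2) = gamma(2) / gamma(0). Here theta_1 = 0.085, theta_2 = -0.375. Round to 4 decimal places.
\rho(2) = -0.3267

For an MA(q) process with theta_0 = 1, the autocovariance is
  gamma(k) = sigma^2 * sum_{i=0..q-k} theta_i * theta_{i+k},
and rho(k) = gamma(k) / gamma(0). Sigma^2 cancels.
  numerator   = (1)*(-0.375) = -0.375.
  denominator = (1)^2 + (0.085)^2 + (-0.375)^2 = 1.14785.
  rho(2) = -0.375 / 1.14785 = -0.3267.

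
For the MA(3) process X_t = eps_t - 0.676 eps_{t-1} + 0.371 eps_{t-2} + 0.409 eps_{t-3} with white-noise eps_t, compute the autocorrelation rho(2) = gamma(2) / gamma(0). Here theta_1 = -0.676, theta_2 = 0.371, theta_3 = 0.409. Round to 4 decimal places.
\rho(2) = 0.0536

For an MA(q) process with theta_0 = 1, the autocovariance is
  gamma(k) = sigma^2 * sum_{i=0..q-k} theta_i * theta_{i+k},
and rho(k) = gamma(k) / gamma(0). Sigma^2 cancels.
  numerator   = (1)*(0.371) + (-0.676)*(0.409) = 0.094516.
  denominator = (1)^2 + (-0.676)^2 + (0.371)^2 + (0.409)^2 = 1.761898.
  rho(2) = 0.094516 / 1.761898 = 0.0536.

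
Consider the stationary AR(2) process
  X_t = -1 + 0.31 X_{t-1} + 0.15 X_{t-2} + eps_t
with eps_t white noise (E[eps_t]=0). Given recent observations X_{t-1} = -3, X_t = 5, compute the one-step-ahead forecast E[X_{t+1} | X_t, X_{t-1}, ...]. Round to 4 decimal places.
E[X_{t+1} \mid \mathcal F_t] = 0.1000

For an AR(p) model X_t = c + sum_i phi_i X_{t-i} + eps_t, the
one-step-ahead conditional mean is
  E[X_{t+1} | X_t, ...] = c + sum_i phi_i X_{t+1-i}.
Substitute known values:
  E[X_{t+1} | ...] = -1 + (0.31) * (5) + (0.15) * (-3)
                   = 0.1000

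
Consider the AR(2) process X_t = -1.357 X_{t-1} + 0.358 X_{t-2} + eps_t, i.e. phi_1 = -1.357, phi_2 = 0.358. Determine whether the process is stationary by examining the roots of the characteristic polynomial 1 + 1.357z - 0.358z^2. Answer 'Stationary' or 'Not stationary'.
\text{Not stationary}

The AR(p) characteristic polynomial is P(z) = 1 + 1.357z - 0.358z^2.
Stationarity requires all roots to lie outside the unit circle, i.e. |z| > 1 for every root.
Set 1 + (1.357) z + (-0.358) z^2 = 0, i.e. a z^2 + b z + c = 0 with a = -0.358, b = 1.357, c = 1.
Discriminant D = b^2 - 4ac = (1.357)^2 - 4*(-0.358)*1 = 1.841449 - (-1.432) = 3.273449.
D >= 0, so the roots are real: z = (-b +/- sqrt(D)) / (2a) = (-1.357 +/- 1.809268) / (-0.716).
  z_1 = (-1.357 + 1.809268) / (-0.716) = -0.6317,   |z_1| = 0.6317.
  z_2 = (-1.357 - 1.809268) / (-0.716) = 4.4222,   |z_2| = 4.4222.
Moduli of all roots: 0.6317, 4.4222.
All moduli strictly greater than 1? No.
Verdict: Not stationary.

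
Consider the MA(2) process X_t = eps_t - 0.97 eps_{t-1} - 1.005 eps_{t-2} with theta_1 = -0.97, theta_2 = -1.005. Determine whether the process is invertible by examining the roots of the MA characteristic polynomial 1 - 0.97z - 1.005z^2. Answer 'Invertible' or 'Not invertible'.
\text{Not invertible}

The MA(q) characteristic polynomial is P(z) = 1 - 0.97z - 1.005z^2.
Invertibility requires all roots to lie outside the unit circle, i.e. |z| > 1 for every root.
Set 1 + (-0.97) z + (-1.005) z^2 = 0, i.e. a z^2 + b z + c = 0 with a = -1.005, b = -0.97, c = 1.
Discriminant D = b^2 - 4ac = (-0.97)^2 - 4*(-1.005)*1 = 0.9409 - (-4.02) = 4.9609.
D >= 0, so the roots are real: z = (-b +/- sqrt(D)) / (2a) = (0.97 +/- 2.227308) / (-2.01).
  z_1 = (0.97 + 2.227308) / (-2.01) = -1.5907,   |z_1| = 1.5907.
  z_2 = (0.97 - 2.227308) / (-2.01) = 0.6255,   |z_2| = 0.6255.
Moduli of all roots: 1.5907, 0.6255.
All moduli strictly greater than 1? No.
Verdict: Not invertible.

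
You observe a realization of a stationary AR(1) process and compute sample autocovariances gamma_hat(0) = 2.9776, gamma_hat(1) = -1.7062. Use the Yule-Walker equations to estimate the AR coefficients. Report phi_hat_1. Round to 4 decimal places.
\hat\phi_{1} = -0.5730

The Yule-Walker equations for an AR(p) process read, in matrix form,
  Gamma_p phi = r_p,   with   (Gamma_p)_{ij} = gamma(|i - j|),
                       (r_p)_i = gamma(i),   i,j = 1..p.
Substitute the sample gammas (Toeplitz matrix and right-hand side of size 1):
  Gamma_p = [[2.9776]]
  r_p     = [-1.7062]
With p = 1 this is the single equation gamma(0) phi_1 = gamma(1):
  phi_hat_1 = gamma(1) / gamma(0) = -1.7062 / 2.9776 = -0.5730.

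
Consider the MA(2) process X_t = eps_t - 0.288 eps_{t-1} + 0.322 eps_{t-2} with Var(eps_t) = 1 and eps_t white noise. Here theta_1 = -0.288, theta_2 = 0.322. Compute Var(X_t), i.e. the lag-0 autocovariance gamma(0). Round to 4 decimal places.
\gamma(0) = 1.1866

For an MA(q) process X_t = eps_t + sum_i theta_i eps_{t-i} with
Var(eps_t) = sigma^2, the variance is
  gamma(0) = sigma^2 * (1 + sum_i theta_i^2).
  sum_i theta_i^2 = (-0.288)^2 + (0.322)^2 = 0.082944 + 0.103684 = 0.186628.
  gamma(0) = 1 * (1 + 0.186628) = 1 * 1.186628 = 1.186628, which rounds to 1.1866.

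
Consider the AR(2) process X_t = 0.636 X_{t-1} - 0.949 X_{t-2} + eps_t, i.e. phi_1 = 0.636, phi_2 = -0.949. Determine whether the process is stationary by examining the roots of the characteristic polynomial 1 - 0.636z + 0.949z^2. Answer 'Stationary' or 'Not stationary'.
\text{Stationary}

The AR(p) characteristic polynomial is P(z) = 1 - 0.636z + 0.949z^2.
Stationarity requires all roots to lie outside the unit circle, i.e. |z| > 1 for every root.
Set 1 + (-0.636) z + (0.949) z^2 = 0, i.e. a z^2 + b z + c = 0 with a = 0.949, b = -0.636, c = 1.
Discriminant D = b^2 - 4ac = (-0.636)^2 - 4*(0.949)*1 = 0.404496 - (3.796) = -3.391504.
D < 0, so the roots are the complex-conjugate pair z = (-b +/- i sqrt(-D)) / (2a) = 0.3351 +/- 0.9703i.
For a conjugate pair |z|^2 = z * conj(z) = (product of roots) = c/a = 1/(0.949) = 1.053741, so |z| = sqrt(1.053741) = 1.0265 for both roots.
Moduli of all roots: 1.0265, 1.0265.
All moduli strictly greater than 1? Yes.
Verdict: Stationary.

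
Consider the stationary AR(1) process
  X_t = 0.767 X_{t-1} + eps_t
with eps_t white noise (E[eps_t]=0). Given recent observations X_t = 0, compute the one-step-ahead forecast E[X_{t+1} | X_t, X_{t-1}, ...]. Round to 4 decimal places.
E[X_{t+1} \mid \mathcal F_t] = 0.0000

For an AR(p) model X_t = c + sum_i phi_i X_{t-i} + eps_t, the
one-step-ahead conditional mean is
  E[X_{t+1} | X_t, ...] = c + sum_i phi_i X_{t+1-i}.
Substitute known values:
  E[X_{t+1} | ...] = (0.767) * (0)
                   = 0.0000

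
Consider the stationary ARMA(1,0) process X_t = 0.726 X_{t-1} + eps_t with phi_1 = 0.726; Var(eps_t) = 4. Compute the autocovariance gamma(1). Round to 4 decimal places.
\gamma(1) = 6.1405

Multiply the model equation by X_{t-k} and take expectations. With theta_0 = psi_0 = 1 and psi_j the MA(infinity) weights, this gives
  gamma(k) - sum_i phi_i gamma(k-i) = c_k,
  c_k = sigma^2 * sum_{j=k..q} theta_j psi_{j-k}   (c_k = 0 for k > q),
using gamma(-m) = gamma(m).
Pure AR (q = 0): c_0 = sigma^2 = 4, c_k = 0 for k >= 1.
Equations for k = 0 and k = 1 (AR order 1):
  gamma(0) = phi_1 gamma(1) + c_0
  gamma(1) = phi_1 gamma(0) + c_1
Substituting the second into the first: gamma(0) (1 - phi_1^2) = c_0 + phi_1 c_1, so
  gamma(0) = c_0 / (1 - phi_1^2) = 4 / (1 - (0.726)^2) = 4 / 0.472924 = 8.458019.
  gamma(1) = phi_1 gamma(0) = (0.726)(8.458019) = 6.140522.
Therefore gamma(1) = 6.1405 (to 4 decimal places).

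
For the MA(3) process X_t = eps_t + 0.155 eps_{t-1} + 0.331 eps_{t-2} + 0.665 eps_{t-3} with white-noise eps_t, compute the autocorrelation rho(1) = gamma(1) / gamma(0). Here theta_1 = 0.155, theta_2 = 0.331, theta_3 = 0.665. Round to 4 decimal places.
\rho(1) = 0.2706

For an MA(q) process with theta_0 = 1, the autocovariance is
  gamma(k) = sigma^2 * sum_{i=0..q-k} theta_i * theta_{i+k},
and rho(k) = gamma(k) / gamma(0). Sigma^2 cancels.
  numerator   = (1)*(0.155) + (0.155)*(0.331) + (0.331)*(0.665) = 0.42642.
  denominator = (1)^2 + (0.155)^2 + (0.331)^2 + (0.665)^2 = 1.575811.
  rho(1) = 0.42642 / 1.575811 = 0.2706.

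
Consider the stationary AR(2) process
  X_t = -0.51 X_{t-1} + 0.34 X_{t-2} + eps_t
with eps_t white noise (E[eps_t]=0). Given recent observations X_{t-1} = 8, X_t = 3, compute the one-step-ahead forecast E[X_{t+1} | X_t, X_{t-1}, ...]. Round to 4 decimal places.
E[X_{t+1} \mid \mathcal F_t] = 1.1900

For an AR(p) model X_t = c + sum_i phi_i X_{t-i} + eps_t, the
one-step-ahead conditional mean is
  E[X_{t+1} | X_t, ...] = c + sum_i phi_i X_{t+1-i}.
Substitute known values:
  E[X_{t+1} | ...] = (-0.51) * (3) + (0.34) * (8)
                   = 1.1900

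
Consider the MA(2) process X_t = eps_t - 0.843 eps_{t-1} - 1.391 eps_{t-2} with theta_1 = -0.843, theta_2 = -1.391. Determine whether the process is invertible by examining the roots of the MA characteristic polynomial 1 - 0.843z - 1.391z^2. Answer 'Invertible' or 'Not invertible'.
\text{Not invertible}

The MA(q) characteristic polynomial is P(z) = 1 - 0.843z - 1.391z^2.
Invertibility requires all roots to lie outside the unit circle, i.e. |z| > 1 for every root.
Set 1 + (-0.843) z + (-1.391) z^2 = 0, i.e. a z^2 + b z + c = 0 with a = -1.391, b = -0.843, c = 1.
Discriminant D = b^2 - 4ac = (-0.843)^2 - 4*(-1.391)*1 = 0.710649 - (-5.564) = 6.274649.
D >= 0, so the roots are real: z = (-b +/- sqrt(D)) / (2a) = (0.843 +/- 2.504925) / (-2.782).
  z_1 = (0.843 + 2.504925) / (-2.782) = -1.2034,   |z_1| = 1.2034.
  z_2 = (0.843 - 2.504925) / (-2.782) = 0.5974,   |z_2| = 0.5974.
Moduli of all roots: 1.2034, 0.5974.
All moduli strictly greater than 1? No.
Verdict: Not invertible.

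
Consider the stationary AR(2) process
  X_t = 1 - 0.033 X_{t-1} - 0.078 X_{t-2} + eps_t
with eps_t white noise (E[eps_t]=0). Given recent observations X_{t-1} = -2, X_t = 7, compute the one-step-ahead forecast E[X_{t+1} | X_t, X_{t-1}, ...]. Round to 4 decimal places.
E[X_{t+1} \mid \mathcal F_t] = 0.9250

For an AR(p) model X_t = c + sum_i phi_i X_{t-i} + eps_t, the
one-step-ahead conditional mean is
  E[X_{t+1} | X_t, ...] = c + sum_i phi_i X_{t+1-i}.
Substitute known values:
  E[X_{t+1} | ...] = 1 + (-0.033) * (7) + (-0.078) * (-2)
                   = 0.9250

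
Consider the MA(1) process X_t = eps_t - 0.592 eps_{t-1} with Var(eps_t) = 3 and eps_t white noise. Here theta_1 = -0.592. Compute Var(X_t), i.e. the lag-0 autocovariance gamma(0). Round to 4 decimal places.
\gamma(0) = 4.0514

For an MA(q) process X_t = eps_t + sum_i theta_i eps_{t-i} with
Var(eps_t) = sigma^2, the variance is
  gamma(0) = sigma^2 * (1 + sum_i theta_i^2).
  sum_i theta_i^2 = (-0.592)^2 = 0.350464.
  gamma(0) = 3 * (1 + 0.350464) = 3 * 1.350464 = 4.051392, which rounds to 4.0514.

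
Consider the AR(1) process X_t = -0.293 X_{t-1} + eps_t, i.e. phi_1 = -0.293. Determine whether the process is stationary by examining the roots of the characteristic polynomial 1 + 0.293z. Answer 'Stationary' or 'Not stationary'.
\text{Stationary}

The AR(p) characteristic polynomial is P(z) = 1 + 0.293z.
Stationarity requires all roots to lie outside the unit circle, i.e. |z| > 1 for every root.
This is linear in z: 1 + (0.293) z = 0  =>  z = -1/(0.293) = -3.412969,  |z| = 3.412969.
Moduli of all roots: 3.4130.
All moduli strictly greater than 1? Yes.
Verdict: Stationary.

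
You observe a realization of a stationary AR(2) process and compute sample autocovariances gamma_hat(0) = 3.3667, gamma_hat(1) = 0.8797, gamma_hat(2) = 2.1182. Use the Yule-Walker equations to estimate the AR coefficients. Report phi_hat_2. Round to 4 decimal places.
\hat\phi_{2} = 0.6020

The Yule-Walker equations for an AR(p) process read, in matrix form,
  Gamma_p phi = r_p,   with   (Gamma_p)_{ij} = gamma(|i - j|),
                       (r_p)_i = gamma(i),   i,j = 1..p.
Substitute the sample gammas (Toeplitz matrix and right-hand side of size 2):
  Gamma_p = [[3.3667, 0.8797], [0.8797, 3.3667]]
  r_p     = [0.8797, 2.1182]
Written out:
  3.3667 phi_1 + 0.8797 phi_2 = 0.8797
  0.8797 phi_1 + 3.3667 phi_2 = 2.1182
Solve by Cramer's rule:
  det = gamma(0)^2 - gamma(1)^2 = (3.3667)^2 - (0.8797)^2 = 11.33466889 - 0.77387209 = 10.5607968
  phi_hat_1 = [gamma(1) gamma(0) - gamma(1) gamma(2)] / det = [(0.8797)(3.3667) - (0.8797)(2.1182)] / 10.5607968 = 1.09830545 / 10.5607968 = 0.104
  phi_hat_2 = [gamma(0) gamma(2) - gamma(1)^2] / det = [(3.3667)(2.1182) - (0.8797)^2] / 10.5607968 = 6.35747185 / 10.5607968 = 0.602
So phi_hat = [0.1040, 0.6020].
Therefore phi_hat_2 = 0.6020.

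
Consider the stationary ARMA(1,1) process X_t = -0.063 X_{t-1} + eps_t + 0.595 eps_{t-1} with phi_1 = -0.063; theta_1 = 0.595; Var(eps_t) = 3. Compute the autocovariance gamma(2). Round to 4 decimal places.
\gamma(2) = -0.0972

Multiply the model equation by X_{t-k} and take expectations. With theta_0 = psi_0 = 1 and psi_j the MA(infinity) weights, this gives
  gamma(k) - sum_i phi_i gamma(k-i) = c_k,
  c_k = sigma^2 * sum_{j=k..q} theta_j psi_{j-k}   (c_k = 0 for k > q),
using gamma(-m) = gamma(m).
psi-weights needed (psi_j = theta_j + sum_i phi_i psi_{j-i}):
  psi_1 = theta_1 + phi_1 = 0.595 + (-0.063) = 0.532
Right-hand sides:
  c_0 = sigma^2 (1 + theta_1 psi_1) = 3 * (1 + (0.595)(0.532)) = 3 * 1.31654 = 3.94962
  c_1 = sigma^2 theta_1 = 3 * (0.595) = 1.785
  c_2 = 0
Equations for k = 0 and k = 1 (AR order 1):
  gamma(0) = phi_1 gamma(1) + c_0
  gamma(1) = phi_1 gamma(0) + c_1
Substituting the second into the first: gamma(0) (1 - phi_1^2) = c_0 + phi_1 c_1, so
  gamma(0) = (c_0 + phi_1 c_1) / (1 - phi_1^2) = (3.94962 + (-0.063)(1.785)) / (1 - (-0.063)^2) = 3.837165 / 0.996031 = 3.852455.
  gamma(1) = phi_1 gamma(0) + c_1 = (-0.063)(3.852455) + (1.785) = 1.542295.
For k = 2 (> q): gamma(2) = phi_1 gamma(1) = (-0.063)(1.542295) = -0.097165.
Therefore gamma(2) = -0.0972 (to 4 decimal places).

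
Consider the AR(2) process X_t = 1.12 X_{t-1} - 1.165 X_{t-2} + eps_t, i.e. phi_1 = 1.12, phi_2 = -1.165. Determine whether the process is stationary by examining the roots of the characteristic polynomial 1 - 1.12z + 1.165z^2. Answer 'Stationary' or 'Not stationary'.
\text{Not stationary}

The AR(p) characteristic polynomial is P(z) = 1 - 1.12z + 1.165z^2.
Stationarity requires all roots to lie outside the unit circle, i.e. |z| > 1 for every root.
Set 1 + (-1.12) z + (1.165) z^2 = 0, i.e. a z^2 + b z + c = 0 with a = 1.165, b = -1.12, c = 1.
Discriminant D = b^2 - 4ac = (-1.12)^2 - 4*(1.165)*1 = 1.2544 - (4.66) = -3.4056.
D < 0, so the roots are the complex-conjugate pair z = (-b +/- i sqrt(-D)) / (2a) = 0.4807 +/- 0.792i.
For a conjugate pair |z|^2 = z * conj(z) = (product of roots) = c/a = 1/(1.165) = 0.858369, so |z| = sqrt(0.858369) = 0.9265 for both roots.
Moduli of all roots: 0.9265, 0.9265.
All moduli strictly greater than 1? No.
Verdict: Not stationary.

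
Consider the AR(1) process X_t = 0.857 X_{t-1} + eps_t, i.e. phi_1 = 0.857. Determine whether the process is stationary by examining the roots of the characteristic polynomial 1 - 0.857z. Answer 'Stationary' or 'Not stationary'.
\text{Stationary}

The AR(p) characteristic polynomial is P(z) = 1 - 0.857z.
Stationarity requires all roots to lie outside the unit circle, i.e. |z| > 1 for every root.
This is linear in z: 1 + (-0.857) z = 0  =>  z = -1/(-0.857) = 1.166861,  |z| = 1.166861.
Moduli of all roots: 1.1669.
All moduli strictly greater than 1? Yes.
Verdict: Stationary.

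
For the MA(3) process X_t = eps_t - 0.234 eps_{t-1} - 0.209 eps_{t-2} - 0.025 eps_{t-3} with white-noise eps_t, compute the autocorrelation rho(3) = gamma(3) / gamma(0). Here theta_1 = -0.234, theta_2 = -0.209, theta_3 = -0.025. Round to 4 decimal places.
\rho(3) = -0.0227

For an MA(q) process with theta_0 = 1, the autocovariance is
  gamma(k) = sigma^2 * sum_{i=0..q-k} theta_i * theta_{i+k},
and rho(k) = gamma(k) / gamma(0). Sigma^2 cancels.
  numerator   = (1)*(-0.025) = -0.025.
  denominator = (1)^2 + (-0.234)^2 + (-0.209)^2 + (-0.025)^2 = 1.099062.
  rho(3) = -0.025 / 1.099062 = -0.0227.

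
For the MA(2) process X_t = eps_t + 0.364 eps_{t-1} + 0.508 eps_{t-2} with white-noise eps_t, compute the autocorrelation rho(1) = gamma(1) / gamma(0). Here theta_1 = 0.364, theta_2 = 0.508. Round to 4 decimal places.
\rho(1) = 0.3947

For an MA(q) process with theta_0 = 1, the autocovariance is
  gamma(k) = sigma^2 * sum_{i=0..q-k} theta_i * theta_{i+k},
and rho(k) = gamma(k) / gamma(0). Sigma^2 cancels.
  numerator   = (1)*(0.364) + (0.364)*(0.508) = 0.548912.
  denominator = (1)^2 + (0.364)^2 + (0.508)^2 = 1.39056.
  rho(1) = 0.548912 / 1.39056 = 0.3947.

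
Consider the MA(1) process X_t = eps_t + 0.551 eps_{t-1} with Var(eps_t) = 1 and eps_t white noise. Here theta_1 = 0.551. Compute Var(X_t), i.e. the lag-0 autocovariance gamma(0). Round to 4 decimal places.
\gamma(0) = 1.3036

For an MA(q) process X_t = eps_t + sum_i theta_i eps_{t-i} with
Var(eps_t) = sigma^2, the variance is
  gamma(0) = sigma^2 * (1 + sum_i theta_i^2).
  sum_i theta_i^2 = (0.551)^2 = 0.303601.
  gamma(0) = 1 * (1 + 0.303601) = 1 * 1.303601 = 1.303601, which rounds to 1.3036.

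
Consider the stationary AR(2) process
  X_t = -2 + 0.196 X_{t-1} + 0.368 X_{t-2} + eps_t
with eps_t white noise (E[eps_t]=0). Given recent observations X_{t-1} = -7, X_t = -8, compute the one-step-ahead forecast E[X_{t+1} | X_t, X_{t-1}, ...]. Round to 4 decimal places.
E[X_{t+1} \mid \mathcal F_t] = -6.1440

For an AR(p) model X_t = c + sum_i phi_i X_{t-i} + eps_t, the
one-step-ahead conditional mean is
  E[X_{t+1} | X_t, ...] = c + sum_i phi_i X_{t+1-i}.
Substitute known values:
  E[X_{t+1} | ...] = -2 + (0.196) * (-8) + (0.368) * (-7)
                   = -6.1440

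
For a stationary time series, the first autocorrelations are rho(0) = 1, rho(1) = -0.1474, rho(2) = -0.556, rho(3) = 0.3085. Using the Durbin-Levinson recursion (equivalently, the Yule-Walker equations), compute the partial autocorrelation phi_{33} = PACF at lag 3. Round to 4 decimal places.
\phi_{33} = 0.1430

The PACF at lag k is phi_{kk}, the last component of the solution
to the Yule-Walker system G_k phi = r_k where
  (G_k)_{ij} = rho(|i - j|), (r_k)_i = rho(i), i,j = 1..k.
Equivalently, Durbin-Levinson gives phi_{kk} iteratively:
  phi_{11} = rho(1)
  phi_{kk} = [rho(k) - sum_{j=1..k-1} phi_{k-1,j} rho(k-j)]
            / [1 - sum_{j=1..k-1} phi_{k-1,j} rho(j)],
  phi_{k,j} = phi_{k-1,j} - phi_{kk} phi_{k-1,k-j},  j = 1..k-1.
Step k = 1:
  phi_11 = rho(1) = -0.1474.
Step k = 2:
  phi_22 = [rho(2) - phi_11 rho(1)] / [1 - phi_11 rho(1)] = [-0.556 - (-0.1474)(-0.1474)] / [1 - (-0.1474)(-0.1474)]
         = -0.57772676 / 0.97827324 = -0.590558.
  Update: phi_21 = phi_11 - phi_22 phi_11 = -0.1474 - (-0.590558)(-0.1474) = -0.234448.
Step k = 3:
  phi_33 = [rho(3) - phi_21 rho(2) - phi_22 rho(1)] / [1 - phi_21 rho(1) - phi_22 rho(2)]
    numerator   = 0.3085 - (-0.234448)(-0.556) - (-0.590558)(-0.1474) = 0.0910986
    denominator = 1 - (-0.234448)(-0.1474) - (-0.590558)(-0.556) = 0.63709227
  phi_33 = 0.0910986 / 0.63709227 = 0.143.
Therefore phi_{33} = 0.1430.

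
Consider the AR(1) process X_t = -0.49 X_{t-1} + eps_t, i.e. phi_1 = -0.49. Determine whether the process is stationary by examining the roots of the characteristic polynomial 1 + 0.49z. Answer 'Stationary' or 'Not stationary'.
\text{Stationary}

The AR(p) characteristic polynomial is P(z) = 1 + 0.49z.
Stationarity requires all roots to lie outside the unit circle, i.e. |z| > 1 for every root.
This is linear in z: 1 + (0.49) z = 0  =>  z = -1/(0.49) = -2.040816,  |z| = 2.040816.
Moduli of all roots: 2.0408.
All moduli strictly greater than 1? Yes.
Verdict: Stationary.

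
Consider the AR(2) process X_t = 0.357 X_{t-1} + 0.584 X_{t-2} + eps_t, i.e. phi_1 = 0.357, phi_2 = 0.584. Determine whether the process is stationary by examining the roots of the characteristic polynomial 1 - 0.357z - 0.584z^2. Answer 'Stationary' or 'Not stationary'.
\text{Stationary}

The AR(p) characteristic polynomial is P(z) = 1 - 0.357z - 0.584z^2.
Stationarity requires all roots to lie outside the unit circle, i.e. |z| > 1 for every root.
Set 1 + (-0.357) z + (-0.584) z^2 = 0, i.e. a z^2 + b z + c = 0 with a = -0.584, b = -0.357, c = 1.
Discriminant D = b^2 - 4ac = (-0.357)^2 - 4*(-0.584)*1 = 0.127449 - (-2.336) = 2.463449.
D >= 0, so the roots are real: z = (-b +/- sqrt(D)) / (2a) = (0.357 +/- 1.569538) / (-1.168).
  z_1 = (0.357 + 1.569538) / (-1.168) = -1.6494,   |z_1| = 1.6494.
  z_2 = (0.357 - 1.569538) / (-1.168) = 1.0381,   |z_2| = 1.0381.
Moduli of all roots: 1.6494, 1.0381.
All moduli strictly greater than 1? Yes.
Verdict: Stationary.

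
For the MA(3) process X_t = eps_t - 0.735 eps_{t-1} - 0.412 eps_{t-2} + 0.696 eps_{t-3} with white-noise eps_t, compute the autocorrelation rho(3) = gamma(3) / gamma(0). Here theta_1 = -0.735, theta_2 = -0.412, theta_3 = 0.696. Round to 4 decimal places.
\rho(3) = 0.3172

For an MA(q) process with theta_0 = 1, the autocovariance is
  gamma(k) = sigma^2 * sum_{i=0..q-k} theta_i * theta_{i+k},
and rho(k) = gamma(k) / gamma(0). Sigma^2 cancels.
  numerator   = (1)*(0.696) = 0.696.
  denominator = (1)^2 + (-0.735)^2 + (-0.412)^2 + (0.696)^2 = 2.194385.
  rho(3) = 0.696 / 2.194385 = 0.3172.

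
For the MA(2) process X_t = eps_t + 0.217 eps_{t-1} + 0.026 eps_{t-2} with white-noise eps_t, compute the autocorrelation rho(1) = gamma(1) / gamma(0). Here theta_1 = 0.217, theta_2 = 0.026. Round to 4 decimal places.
\rho(1) = 0.2125

For an MA(q) process with theta_0 = 1, the autocovariance is
  gamma(k) = sigma^2 * sum_{i=0..q-k} theta_i * theta_{i+k},
and rho(k) = gamma(k) / gamma(0). Sigma^2 cancels.
  numerator   = (1)*(0.217) + (0.217)*(0.026) = 0.222642.
  denominator = (1)^2 + (0.217)^2 + (0.026)^2 = 1.047765.
  rho(1) = 0.222642 / 1.047765 = 0.2125.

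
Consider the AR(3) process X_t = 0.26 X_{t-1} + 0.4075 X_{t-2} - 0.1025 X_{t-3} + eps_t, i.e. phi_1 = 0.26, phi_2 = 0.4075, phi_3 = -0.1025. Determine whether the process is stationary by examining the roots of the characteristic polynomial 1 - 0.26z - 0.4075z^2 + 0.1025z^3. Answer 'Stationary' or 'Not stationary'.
\text{Stationary}

The AR(p) characteristic polynomial is P(z) = 1 - 0.26z - 0.4075z^2 + 0.1025z^3.
Stationarity requires all roots to lie outside the unit circle, i.e. |z| > 1 for every root.
Degree 3: look for a simple real root z0 first, then factor out (1 - z/z0) and solve the remaining quadratic.
Testing z0 = 4: P(4) = 1 + (-0.26)(4) + (-0.4075)(4)^2 + (0.1025)(4)^3
  = 1 + (-1.04) + (-6.52) + (6.56) = 0.  So z_0 = 4 is a root, |z_0| = 4.
Divide out the factor (1 - 0.25 z) = (1 - z/z0) (since 1/z0 = 0.25):
  P(z) = (1 - 0.25 z)(1 + (-0.01) z + (-0.41) z^2)
  [check: z-coef -0.01 - (0.25) = -0.26; z^2-coef -0.41 - (0.25)(-0.01) = -0.4075; z^3-coef -(0.25)(-0.41) = 0.1025.]
Remaining roots from the quadratic factor 1 + (-0.01) z + (-0.41) z^2:
  Set 1 + (-0.01) z + (-0.41) z^2 = 0, i.e. a z^2 + b z + c = 0 with a = -0.41, b = -0.01, c = 1.
  Discriminant D = b^2 - 4ac = (-0.01)^2 - 4*(-0.41)*1 = 0.0001 - (-1.64) = 1.6401.
  D >= 0, so the roots are real: z = (-b +/- sqrt(D)) / (2a) = (0.01 +/- 1.280664) / (-0.82).
    z_1 = (0.01 + 1.280664) / (-0.82) = -1.574,   |z_1| = 1.574.
    z_2 = (0.01 - 1.280664) / (-0.82) = 1.5496,   |z_2| = 1.5496.
Moduli of all roots: 4.0000, 1.5740, 1.5496.
All moduli strictly greater than 1? Yes.
Verdict: Stationary.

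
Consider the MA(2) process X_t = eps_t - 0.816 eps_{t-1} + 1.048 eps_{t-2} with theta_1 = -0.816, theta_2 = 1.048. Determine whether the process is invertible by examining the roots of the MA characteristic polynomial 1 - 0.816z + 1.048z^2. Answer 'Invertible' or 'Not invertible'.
\text{Not invertible}

The MA(q) characteristic polynomial is P(z) = 1 - 0.816z + 1.048z^2.
Invertibility requires all roots to lie outside the unit circle, i.e. |z| > 1 for every root.
Set 1 + (-0.816) z + (1.048) z^2 = 0, i.e. a z^2 + b z + c = 0 with a = 1.048, b = -0.816, c = 1.
Discriminant D = b^2 - 4ac = (-0.816)^2 - 4*(1.048)*1 = 0.665856 - (4.192) = -3.526144.
D < 0, so the roots are the complex-conjugate pair z = (-b +/- i sqrt(-D)) / (2a) = 0.3893 +/- 0.8959i.
For a conjugate pair |z|^2 = z * conj(z) = (product of roots) = c/a = 1/(1.048) = 0.954198, so |z| = sqrt(0.954198) = 0.9768 for both roots.
Moduli of all roots: 0.9768, 0.9768.
All moduli strictly greater than 1? No.
Verdict: Not invertible.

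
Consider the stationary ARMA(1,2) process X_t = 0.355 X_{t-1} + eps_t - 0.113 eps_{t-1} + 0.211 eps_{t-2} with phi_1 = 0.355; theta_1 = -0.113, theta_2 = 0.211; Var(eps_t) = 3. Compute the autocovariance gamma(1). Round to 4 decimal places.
\gamma(1) = 1.0490

Multiply the model equation by X_{t-k} and take expectations. With theta_0 = psi_0 = 1 and psi_j the MA(infinity) weights, this gives
  gamma(k) - sum_i phi_i gamma(k-i) = c_k,
  c_k = sigma^2 * sum_{j=k..q} theta_j psi_{j-k}   (c_k = 0 for k > q),
using gamma(-m) = gamma(m).
psi-weights needed (psi_j = theta_j + sum_i phi_i psi_{j-i}):
  psi_1 = theta_1 + phi_1 = -0.113 + (0.355) = 0.242
  psi_2 = theta_2 + phi_1 psi_1 = 0.211 + (0.355)(0.242) = 0.29691
Right-hand sides:
  c_0 = sigma^2 (1 + theta_1 psi_1 + theta_2 psi_2) = 3 * (1 + (-0.113)(0.242) + (0.211)(0.29691)) = 3 * 1.035302 = 3.105906
  c_1 = sigma^2 (theta_1 + theta_2 psi_1) = 3 * (-0.113 + (0.211)(0.242)) = -0.185814
  c_2 = sigma^2 theta_2 = 3 * (0.211) = 0.633
Equations for k = 0 and k = 1 (AR order 1):
  gamma(0) = phi_1 gamma(1) + c_0
  gamma(1) = phi_1 gamma(0) + c_1
Substituting the second into the first: gamma(0) (1 - phi_1^2) = c_0 + phi_1 c_1, so
  gamma(0) = (c_0 + phi_1 c_1) / (1 - phi_1^2) = (3.105906 + (0.355)(-0.185814)) / (1 - (0.355)^2) = 3.039942 / 0.873975 = 3.478294.
  gamma(1) = phi_1 gamma(0) + c_1 = (0.355)(3.478294) + (-0.185814) = 1.04898.
Therefore gamma(1) = 1.0490 (to 4 decimal places).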